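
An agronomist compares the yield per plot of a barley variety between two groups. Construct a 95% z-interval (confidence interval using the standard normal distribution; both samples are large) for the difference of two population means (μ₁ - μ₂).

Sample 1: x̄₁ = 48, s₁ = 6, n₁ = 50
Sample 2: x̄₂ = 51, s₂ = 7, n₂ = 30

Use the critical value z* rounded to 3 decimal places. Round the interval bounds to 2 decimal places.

Both samples are large (n₁ = 50 ≥ 30, n₂ = 30 ≥ 30), so a z-interval for the difference of means applies.

Point estimate: x̄₁ - x̄₂ = 48 - 51 = -3

Standard error: SE = √(s₁²/n₁ + s₂²/n₂)
= √(6²/50 + 7²/30)
= √(0.720000 + 1.633333)
= 1.534058

For 95% confidence, z* = 1.96 (from standard normal table)
Margin of error: E = z* × SE = 1.96 × 1.534058 = 3.0068

Z-interval: (x̄₁ - x̄₂) ± E = -3 ± 3.0068 = (-6.0068, 0.0068)

Rounded to 2 decimal places:

(-6.01, 0.01)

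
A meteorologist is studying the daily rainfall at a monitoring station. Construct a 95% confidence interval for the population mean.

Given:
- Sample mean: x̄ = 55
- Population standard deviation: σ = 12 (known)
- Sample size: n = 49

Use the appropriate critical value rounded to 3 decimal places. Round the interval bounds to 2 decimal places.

The population standard deviation σ is known, so use a z-interval (standard normal critical value).

For 95% confidence, z* = 1.96 (from standard normal table)

Standard error: SE = σ/√n = 12/√49 = 1.714286

Margin of error: E = z* × SE = 1.96 × 1.714286 = 3.3600

Z-interval: x̄ ± E = 55 ± 3.3600 = (51.6400, 58.3600)

Rounded to 2 decimal places:

(51.64, 58.36)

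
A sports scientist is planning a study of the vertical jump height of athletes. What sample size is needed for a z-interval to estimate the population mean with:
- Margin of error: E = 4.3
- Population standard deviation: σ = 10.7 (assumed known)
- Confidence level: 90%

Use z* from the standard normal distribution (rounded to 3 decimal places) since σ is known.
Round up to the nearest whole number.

Using z* since population σ is known (z-interval formula).

For 90% confidence, z* = 1.645 (from standard normal table)

Sample size formula for z-interval: n = (z*σ/E)²

n = (1.645 × 10.7 / 4.3)²
  = (4.093372)²
  = 16.7557

Round up to the nearest whole number: n = 17

17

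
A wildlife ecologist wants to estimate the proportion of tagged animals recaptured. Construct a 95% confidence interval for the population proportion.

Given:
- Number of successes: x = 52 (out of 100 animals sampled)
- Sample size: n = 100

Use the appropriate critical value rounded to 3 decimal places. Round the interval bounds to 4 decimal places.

Sample proportion: p̂ = 52/100 = 0.520000

Check conditions for normal approximation:
  np̂ = 52 ≥ 10 ✓
  n(1-p̂) = 48 ≥ 10 ✓

The sample is large enough, so use a z-interval (normal approximation) for the proportion.

For 95% confidence, z* = 1.96 (from standard normal table)

Standard error: SE = √(p̂(1-p̂)/n) = √(0.520000×0.480000/100) = 0.04995998

Margin of error: E = z* × SE = 1.96 × 0.04995998 = 0.097922

Z-interval: p̂ ± E = 0.520000 ± 0.097922 = (0.422078, 0.617922)

Rounded to 4 decimal places:

(0.4221, 0.6179)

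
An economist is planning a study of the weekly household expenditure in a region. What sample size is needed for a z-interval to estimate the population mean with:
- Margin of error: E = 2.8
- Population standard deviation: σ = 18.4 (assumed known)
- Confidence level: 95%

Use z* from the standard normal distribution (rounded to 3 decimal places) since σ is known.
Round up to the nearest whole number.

Using z* since population σ is known (z-interval formula).

For 95% confidence, z* = 1.96 (from standard normal table)

Sample size formula for z-interval: n = (z*σ/E)²

n = (1.96 × 18.4 / 2.8)²
  = (12.880000)²
  = 165.8944

Round up to the nearest whole number: n = 166

166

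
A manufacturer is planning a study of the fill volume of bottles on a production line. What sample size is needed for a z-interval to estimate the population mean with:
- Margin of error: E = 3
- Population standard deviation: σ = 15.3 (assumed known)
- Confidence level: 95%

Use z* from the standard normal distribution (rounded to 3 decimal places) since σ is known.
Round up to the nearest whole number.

Using z* since population σ is known (z-interval formula).

For 95% confidence, z* = 1.96 (from standard normal table)

Sample size formula for z-interval: n = (z*σ/E)²

n = (1.96 × 15.3 / 3)²
  = (9.996000)²
  = 99.9200

Round up to the nearest whole number: n = 100

100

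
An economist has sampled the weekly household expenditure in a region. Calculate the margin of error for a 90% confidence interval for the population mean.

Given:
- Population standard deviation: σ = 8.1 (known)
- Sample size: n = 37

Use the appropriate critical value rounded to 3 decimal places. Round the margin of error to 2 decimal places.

The population standard deviation σ is known, so use the z-interval margin of error formula.

For 90% confidence, z* = 1.645 (from standard normal table)

Margin of error formula for z-interval: E = z* × σ/√n

E = 1.645 × 8.1/√37
  = 1.645 × 1.331632
  = 2.1905

Rounded to 2 decimal places:

2.19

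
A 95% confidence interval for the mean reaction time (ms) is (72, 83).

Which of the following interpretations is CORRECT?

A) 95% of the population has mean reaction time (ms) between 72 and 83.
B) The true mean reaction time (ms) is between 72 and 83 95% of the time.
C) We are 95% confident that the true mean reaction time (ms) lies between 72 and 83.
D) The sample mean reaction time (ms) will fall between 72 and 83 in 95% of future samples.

A confidence interval represents our confidence in the procedure, not a probability statement about the parameter.

Key concept: If we repeated this sampling process many times and computed a 95% CI each time, about 95% of those intervals would contain the true population parameter.

For this specific interval (72, 83):
- Midpoint (point estimate): 77.5
- Margin of error: 5.5

The correct interpretation is the one stating confidence that the true parameter lies in the interval — option C.

C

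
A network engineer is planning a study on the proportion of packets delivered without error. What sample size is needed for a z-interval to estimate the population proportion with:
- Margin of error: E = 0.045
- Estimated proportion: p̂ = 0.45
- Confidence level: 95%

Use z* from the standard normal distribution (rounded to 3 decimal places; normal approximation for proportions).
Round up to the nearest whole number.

Using z* for proportion z-interval (normal approximation).

For 95% confidence, z* = 1.96 (from standard normal table)

Sample size formula for proportion z-interval: n = z*²p̂(1-p̂)/E²

n = 1.96² × 0.45 × 0.55 / 0.045²
  = 3.8416 × 0.2475 / 0.002025
  = 469.5289

Round up to the nearest whole number: n = 470

470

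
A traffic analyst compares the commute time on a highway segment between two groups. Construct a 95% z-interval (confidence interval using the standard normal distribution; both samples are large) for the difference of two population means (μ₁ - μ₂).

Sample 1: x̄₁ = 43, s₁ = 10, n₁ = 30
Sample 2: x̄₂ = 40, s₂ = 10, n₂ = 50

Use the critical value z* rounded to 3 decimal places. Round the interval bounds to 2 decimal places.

Both samples are large (n₁ = 30 ≥ 30, n₂ = 50 ≥ 30), so a z-interval for the difference of means applies.

Point estimate: x̄₁ - x̄₂ = 43 - 40 = 3

Standard error: SE = √(s₁²/n₁ + s₂²/n₂)
= √(10²/30 + 10²/50)
= √(3.333333 + 2.000000)
= 2.309401

For 95% confidence, z* = 1.96 (from standard normal table)
Margin of error: E = z* × SE = 1.96 × 2.309401 = 4.5264

Z-interval: (x̄₁ - x̄₂) ± E = 3 ± 4.5264 = (-1.5264, 7.5264)

Rounded to 2 decimal places:

(-1.53, 7.53)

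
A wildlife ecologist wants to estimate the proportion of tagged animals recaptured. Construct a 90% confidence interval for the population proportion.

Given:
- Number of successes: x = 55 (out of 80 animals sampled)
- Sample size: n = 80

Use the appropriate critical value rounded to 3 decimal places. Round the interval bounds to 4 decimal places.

Sample proportion: p̂ = 55/80 = 0.687500

Check conditions for normal approximation:
  np̂ = 55 ≥ 10 ✓
  n(1-p̂) = 25 ≥ 10 ✓

The sample is large enough, so use a z-interval (normal approximation) for the proportion.

For 90% confidence, z* = 1.645 (from standard normal table)

Standard error: SE = √(p̂(1-p̂)/n) = √(0.687500×0.312500/80) = 0.05182226

Margin of error: E = z* × SE = 1.645 × 0.05182226 = 0.085248

Z-interval: p̂ ± E = 0.687500 ± 0.085248 = (0.602252, 0.772748)

Rounded to 4 decimal places:

(0.6023, 0.7727)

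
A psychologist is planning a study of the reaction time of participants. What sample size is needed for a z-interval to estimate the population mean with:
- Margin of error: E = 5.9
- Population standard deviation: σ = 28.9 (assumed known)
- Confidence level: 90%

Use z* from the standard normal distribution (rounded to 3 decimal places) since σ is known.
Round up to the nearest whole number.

Using z* since population σ is known (z-interval formula).

For 90% confidence, z* = 1.645 (from standard normal table)

Sample size formula for z-interval: n = (z*σ/E)²

n = (1.645 × 28.9 / 5.9)²
  = (8.057712)²
  = 64.9267

Round up to the nearest whole number: n = 65

65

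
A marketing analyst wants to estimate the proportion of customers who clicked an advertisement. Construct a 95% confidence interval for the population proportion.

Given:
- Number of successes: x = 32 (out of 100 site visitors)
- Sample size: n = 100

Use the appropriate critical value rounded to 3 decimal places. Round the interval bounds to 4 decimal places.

Sample proportion: p̂ = 32/100 = 0.320000

Check conditions for normal approximation:
  np̂ = 32 ≥ 10 ✓
  n(1-p̂) = 68 ≥ 10 ✓

The sample is large enough, so use a z-interval (normal approximation) for the proportion.

For 95% confidence, z* = 1.96 (from standard normal table)

Standard error: SE = √(p̂(1-p̂)/n) = √(0.320000×0.680000/100) = 0.04664762

Margin of error: E = z* × SE = 1.96 × 0.04664762 = 0.091429

Z-interval: p̂ ± E = 0.320000 ± 0.091429 = (0.228571, 0.411429)

Rounded to 4 decimal places:

(0.2286, 0.4114)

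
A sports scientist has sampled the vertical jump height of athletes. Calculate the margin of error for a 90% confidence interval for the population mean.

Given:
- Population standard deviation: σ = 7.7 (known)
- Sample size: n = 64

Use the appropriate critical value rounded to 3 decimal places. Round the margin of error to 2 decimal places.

The population standard deviation σ is known, so use the z-interval margin of error formula.

For 90% confidence, z* = 1.645 (from standard normal table)

Margin of error formula for z-interval: E = z* × σ/√n

E = 1.645 × 7.7/√64
  = 1.645 × 0.962500
  = 1.5833

Rounded to 2 decimal places:

1.58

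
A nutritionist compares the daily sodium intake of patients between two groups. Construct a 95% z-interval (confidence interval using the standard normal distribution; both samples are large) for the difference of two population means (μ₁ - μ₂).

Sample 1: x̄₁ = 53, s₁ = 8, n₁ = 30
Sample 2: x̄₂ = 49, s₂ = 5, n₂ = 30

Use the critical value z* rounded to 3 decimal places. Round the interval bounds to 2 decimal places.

Both samples are large (n₁ = 30 ≥ 30, n₂ = 30 ≥ 30), so a z-interval for the difference of means applies.

Point estimate: x̄₁ - x̄₂ = 53 - 49 = 4

Standard error: SE = √(s₁²/n₁ + s₂²/n₂)
= √(8²/30 + 5²/30)
= √(2.133333 + 0.833333)
= 1.722401

For 95% confidence, z* = 1.96 (from standard normal table)
Margin of error: E = z* × SE = 1.96 × 1.722401 = 3.3759

Z-interval: (x̄₁ - x̄₂) ± E = 4 ± 3.3759 = (0.6241, 7.3759)

Rounded to 2 decimal places:

(0.62, 7.38)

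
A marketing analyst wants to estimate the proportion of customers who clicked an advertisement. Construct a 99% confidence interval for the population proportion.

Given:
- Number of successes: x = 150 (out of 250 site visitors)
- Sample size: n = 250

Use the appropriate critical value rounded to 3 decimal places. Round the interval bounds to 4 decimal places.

Sample proportion: p̂ = 150/250 = 0.600000

Check conditions for normal approximation:
  np̂ = 150 ≥ 10 ✓
  n(1-p̂) = 100 ≥ 10 ✓

The sample is large enough, so use a z-interval (normal approximation) for the proportion.

For 99% confidence, z* = 2.576 (from standard normal table)

Standard error: SE = √(p̂(1-p̂)/n) = √(0.600000×0.400000/250) = 0.03098387

Margin of error: E = z* × SE = 2.576 × 0.03098387 = 0.079814

Z-interval: p̂ ± E = 0.600000 ± 0.079814 = (0.520186, 0.679814)

Rounded to 4 decimal places:

(0.5202, 0.6798)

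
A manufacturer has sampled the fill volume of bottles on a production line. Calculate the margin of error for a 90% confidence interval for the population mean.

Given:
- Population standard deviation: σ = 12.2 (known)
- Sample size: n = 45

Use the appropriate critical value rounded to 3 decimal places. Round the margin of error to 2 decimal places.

The population standard deviation σ is known, so use the z-interval margin of error formula.

For 90% confidence, z* = 1.645 (from standard normal table)

Margin of error formula for z-interval: E = z* × σ/√n

E = 1.645 × 12.2/√45
  = 1.645 × 1.818669
  = 2.9917

Rounded to 2 decimal places:

2.99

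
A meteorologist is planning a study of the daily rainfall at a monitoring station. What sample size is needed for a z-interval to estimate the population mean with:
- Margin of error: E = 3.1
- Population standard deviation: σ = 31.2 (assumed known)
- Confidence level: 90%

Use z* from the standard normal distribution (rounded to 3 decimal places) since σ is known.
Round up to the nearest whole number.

Using z* since population σ is known (z-interval formula).

For 90% confidence, z* = 1.645 (from standard normal table)

Sample size formula for z-interval: n = (z*σ/E)²

n = (1.645 × 31.2 / 3.1)²
  = (16.556129)²
  = 274.1054

Round up to the nearest whole number: n = 275

275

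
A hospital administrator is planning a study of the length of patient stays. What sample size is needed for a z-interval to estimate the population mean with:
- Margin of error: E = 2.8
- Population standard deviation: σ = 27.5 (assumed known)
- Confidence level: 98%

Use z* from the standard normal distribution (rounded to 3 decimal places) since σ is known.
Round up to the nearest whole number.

Using z* since population σ is known (z-interval formula).

For 98% confidence, z* = 2.326 (from standard normal table)

Sample size formula for z-interval: n = (z*σ/E)²

n = (2.326 × 27.5 / 2.8)²
  = (22.844643)²
  = 521.8777

Round up to the nearest whole number: n = 522

522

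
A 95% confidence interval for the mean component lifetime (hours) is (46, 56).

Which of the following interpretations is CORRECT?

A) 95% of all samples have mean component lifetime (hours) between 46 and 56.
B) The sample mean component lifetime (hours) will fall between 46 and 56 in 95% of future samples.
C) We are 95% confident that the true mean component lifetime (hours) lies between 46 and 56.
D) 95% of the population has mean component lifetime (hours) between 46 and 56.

A confidence interval represents our confidence in the procedure, not a probability statement about the parameter.

Key concept: If we repeated this sampling process many times and computed a 95% CI each time, about 95% of those intervals would contain the true population parameter.

For this specific interval (46, 56):
- Midpoint (point estimate): 51
- Margin of error: 5

The correct interpretation is the one stating confidence that the true parameter lies in the interval — option C.

C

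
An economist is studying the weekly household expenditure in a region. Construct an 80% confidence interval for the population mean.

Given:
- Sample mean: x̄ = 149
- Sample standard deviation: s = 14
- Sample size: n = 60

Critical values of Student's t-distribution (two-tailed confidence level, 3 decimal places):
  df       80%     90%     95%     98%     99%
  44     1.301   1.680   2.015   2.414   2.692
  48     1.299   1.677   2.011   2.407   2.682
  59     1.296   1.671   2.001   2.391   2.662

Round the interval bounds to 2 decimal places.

The population standard deviation σ is unknown (only the sample standard deviation s is given), so use a t-interval with df = n - 1 = 60 - 1 = 59.

For 80% confidence with df = 59, t* = 1.296 (from t-table)

Standard error: SE = s/√n = 14/√60 = 1.807392

Margin of error: E = t* × SE = 1.296 × 1.807392 = 2.3424

T-interval: x̄ ± E = 149 ± 2.3424 = (146.6576, 151.3424)

Rounded to 2 decimal places:

(146.66, 151.34)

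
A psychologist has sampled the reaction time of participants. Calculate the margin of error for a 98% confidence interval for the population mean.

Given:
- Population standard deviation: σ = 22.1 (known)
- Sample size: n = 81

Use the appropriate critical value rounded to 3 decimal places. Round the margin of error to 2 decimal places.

The population standard deviation σ is known, so use the z-interval margin of error formula.

For 98% confidence, z* = 2.326 (from standard normal table)

Margin of error formula for z-interval: E = z* × σ/√n

E = 2.326 × 22.1/√81
  = 2.326 × 2.455556
  = 5.7116

Rounded to 2 decimal places:

5.71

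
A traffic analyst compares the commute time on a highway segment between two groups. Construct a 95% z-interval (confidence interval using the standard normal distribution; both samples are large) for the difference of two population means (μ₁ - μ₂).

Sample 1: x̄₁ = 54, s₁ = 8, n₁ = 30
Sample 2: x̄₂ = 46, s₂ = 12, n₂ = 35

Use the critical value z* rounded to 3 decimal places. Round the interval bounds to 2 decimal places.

Both samples are large (n₁ = 30 ≥ 30, n₂ = 35 ≥ 30), so a z-interval for the difference of means applies.

Point estimate: x̄₁ - x̄₂ = 54 - 46 = 8

Standard error: SE = √(s₁²/n₁ + s₂²/n₂)
= √(8²/30 + 12²/35)
= √(2.133333 + 4.114286)
= 2.499524

For 95% confidence, z* = 1.96 (from standard normal table)
Margin of error: E = z* × SE = 1.96 × 2.499524 = 4.8991

Z-interval: (x̄₁ - x̄₂) ± E = 8 ± 4.8991 = (3.1009, 12.8991)

Rounded to 2 decimal places:

(3.10, 12.90)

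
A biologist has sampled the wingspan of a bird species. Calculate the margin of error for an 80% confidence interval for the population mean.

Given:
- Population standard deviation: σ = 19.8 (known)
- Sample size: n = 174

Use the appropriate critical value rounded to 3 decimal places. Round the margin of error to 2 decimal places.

The population standard deviation σ is known, so use the z-interval margin of error formula.

For 80% confidence, z* = 1.282 (from standard normal table)

Margin of error formula for z-interval: E = z* × σ/√n

E = 1.282 × 19.8/√174
  = 1.282 × 1.501034
  = 1.9243

Rounded to 2 decimal places:

1.92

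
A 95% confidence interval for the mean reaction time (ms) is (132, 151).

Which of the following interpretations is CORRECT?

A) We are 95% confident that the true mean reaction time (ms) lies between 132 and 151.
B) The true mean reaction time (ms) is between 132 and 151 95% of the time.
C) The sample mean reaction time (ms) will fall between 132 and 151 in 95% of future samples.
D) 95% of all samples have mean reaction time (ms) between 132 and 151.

A confidence interval represents our confidence in the procedure, not a probability statement about the parameter.

Key concept: If we repeated this sampling process many times and computed a 95% CI each time, about 95% of those intervals would contain the true population parameter.

For this specific interval (132, 151):
- Midpoint (point estimate): 141.5
- Margin of error: 9.5

The correct interpretation is the one stating confidence that the true parameter lies in the interval — option A.

A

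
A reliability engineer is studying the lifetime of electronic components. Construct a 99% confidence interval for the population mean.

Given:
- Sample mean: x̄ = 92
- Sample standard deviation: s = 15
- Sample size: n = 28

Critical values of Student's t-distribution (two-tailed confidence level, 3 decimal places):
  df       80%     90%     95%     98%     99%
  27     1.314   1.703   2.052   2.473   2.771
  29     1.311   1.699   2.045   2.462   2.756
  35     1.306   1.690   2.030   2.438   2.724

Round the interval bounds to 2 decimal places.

The population standard deviation σ is unknown (only the sample standard deviation s is given), so use a t-interval with df = n - 1 = 28 - 1 = 27.

For 99% confidence with df = 27, t* = 2.771 (from t-table)

Standard error: SE = s/√n = 15/√28 = 2.8347335

Margin of error: E = t* × SE = 2.771 × 2.8347335 = 7.85505

T-interval: x̄ ± E = 92 ± 7.85505 = (84.14495, 99.85505)

Rounded to 2 decimal places:

(84.14, 99.86)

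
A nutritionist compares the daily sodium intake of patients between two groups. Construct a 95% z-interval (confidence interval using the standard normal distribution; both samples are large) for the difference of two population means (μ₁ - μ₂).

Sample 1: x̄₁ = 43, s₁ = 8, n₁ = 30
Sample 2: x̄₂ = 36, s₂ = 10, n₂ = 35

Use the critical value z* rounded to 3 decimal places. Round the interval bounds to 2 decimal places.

Both samples are large (n₁ = 30 ≥ 30, n₂ = 35 ≥ 30), so a z-interval for the difference of means applies.

Point estimate: x̄₁ - x̄₂ = 43 - 36 = 7

Standard error: SE = √(s₁²/n₁ + s₂²/n₂)
= √(8²/30 + 10²/35)
= √(2.133333 + 2.857143)
= 2.233937

For 95% confidence, z* = 1.96 (from standard normal table)
Margin of error: E = z* × SE = 1.96 × 2.233937 = 4.3785

Z-interval: (x̄₁ - x̄₂) ± E = 7 ± 4.3785 = (2.6215, 11.3785)

Rounded to 2 decimal places:

(2.62, 11.38)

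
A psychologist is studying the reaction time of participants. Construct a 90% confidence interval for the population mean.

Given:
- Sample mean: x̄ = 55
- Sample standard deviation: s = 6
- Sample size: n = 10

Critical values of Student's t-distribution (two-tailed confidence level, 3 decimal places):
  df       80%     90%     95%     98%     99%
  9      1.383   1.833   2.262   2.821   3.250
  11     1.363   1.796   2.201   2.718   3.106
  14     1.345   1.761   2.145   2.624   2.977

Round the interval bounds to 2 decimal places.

The population standard deviation σ is unknown (only the sample standard deviation s is given), so use a t-interval with df = n - 1 = 10 - 1 = 9.

For 90% confidence with df = 9, t* = 1.833 (from t-table)

Standard error: SE = s/√n = 6/√10 = 1.897367

Margin of error: E = t* × SE = 1.833 × 1.897367 = 3.4779

T-interval: x̄ ± E = 55 ± 3.4779 = (51.5221, 58.4779)

Rounded to 2 decimal places:

(51.52, 58.48)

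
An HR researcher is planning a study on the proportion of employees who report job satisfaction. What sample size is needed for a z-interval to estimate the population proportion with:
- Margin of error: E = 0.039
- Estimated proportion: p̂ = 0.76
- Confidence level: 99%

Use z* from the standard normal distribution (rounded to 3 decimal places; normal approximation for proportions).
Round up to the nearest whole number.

Using z* for proportion z-interval (normal approximation).

For 99% confidence, z* = 2.576 (from standard normal table)

Sample size formula for proportion z-interval: n = z*²p̂(1-p̂)/E²

n = 2.576² × 0.76 × 0.24 / 0.039²
  = 6.635776 × 0.1824 / 0.001521
  = 795.7696

Round up to the nearest whole number: n = 796

796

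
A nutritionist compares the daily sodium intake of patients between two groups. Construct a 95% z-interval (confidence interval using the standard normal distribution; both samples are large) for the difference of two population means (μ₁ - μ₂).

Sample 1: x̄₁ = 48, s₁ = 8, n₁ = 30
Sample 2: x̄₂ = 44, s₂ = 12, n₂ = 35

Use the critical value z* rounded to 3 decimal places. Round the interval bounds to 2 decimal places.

Both samples are large (n₁ = 30 ≥ 30, n₂ = 35 ≥ 30), so a z-interval for the difference of means applies.

Point estimate: x̄₁ - x̄₂ = 48 - 44 = 4

Standard error: SE = √(s₁²/n₁ + s₂²/n₂)
= √(8²/30 + 12²/35)
= √(2.133333 + 4.114286)
= 2.499524

For 95% confidence, z* = 1.96 (from standard normal table)
Margin of error: E = z* × SE = 1.96 × 2.499524 = 4.8991

Z-interval: (x̄₁ - x̄₂) ± E = 4 ± 4.8991 = (-0.8991, 8.8991)

Rounded to 2 decimal places:

(-0.90, 8.90)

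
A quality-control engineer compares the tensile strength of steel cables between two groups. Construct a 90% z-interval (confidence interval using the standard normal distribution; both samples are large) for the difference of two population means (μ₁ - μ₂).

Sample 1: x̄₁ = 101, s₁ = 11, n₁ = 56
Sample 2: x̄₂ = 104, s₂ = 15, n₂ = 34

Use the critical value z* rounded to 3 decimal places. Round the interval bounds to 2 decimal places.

Both samples are large (n₁ = 56 ≥ 30, n₂ = 34 ≥ 30), so a z-interval for the difference of means applies.

Point estimate: x̄₁ - x̄₂ = 101 - 104 = -3

Standard error: SE = √(s₁²/n₁ + s₂²/n₂)
= √(11²/56 + 15²/34)
= √(2.160714 + 6.617647)
= 2.962830

For 90% confidence, z* = 1.645 (from standard normal table)
Margin of error: E = z* × SE = 1.645 × 2.962830 = 4.8739

Z-interval: (x̄₁ - x̄₂) ± E = -3 ± 4.8739 = (-7.8739, 1.8739)

Rounded to 2 decimal places:

(-7.87, 1.87)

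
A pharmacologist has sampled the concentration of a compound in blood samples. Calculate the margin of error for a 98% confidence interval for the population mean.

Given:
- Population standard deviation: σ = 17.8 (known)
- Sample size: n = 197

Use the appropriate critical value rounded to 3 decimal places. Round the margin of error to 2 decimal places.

The population standard deviation σ is known, so use the z-interval margin of error formula.

For 98% confidence, z* = 2.326 (from standard normal table)

Margin of error formula for z-interval: E = z* × σ/√n

E = 2.326 × 17.8/√197
  = 2.326 × 1.268197
  = 2.9498

Rounded to 2 decimal places:

2.95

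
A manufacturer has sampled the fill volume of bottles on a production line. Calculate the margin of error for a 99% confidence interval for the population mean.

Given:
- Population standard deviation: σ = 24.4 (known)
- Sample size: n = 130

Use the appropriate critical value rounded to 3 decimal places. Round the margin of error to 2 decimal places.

The population standard deviation σ is known, so use the z-interval margin of error formula.

For 99% confidence, z* = 2.576 (from standard normal table)

Margin of error formula for z-interval: E = z* × σ/√n

E = 2.576 × 24.4/√130
  = 2.576 × 2.140022
  = 5.5127

Rounded to 2 decimal places:

5.51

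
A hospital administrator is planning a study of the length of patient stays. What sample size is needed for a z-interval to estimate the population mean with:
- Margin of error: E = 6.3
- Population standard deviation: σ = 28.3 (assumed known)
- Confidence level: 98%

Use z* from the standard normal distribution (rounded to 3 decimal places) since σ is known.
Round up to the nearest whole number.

Using z* since population σ is known (z-interval formula).

For 98% confidence, z* = 2.326 (from standard normal table)

Sample size formula for z-interval: n = (z*σ/E)²

n = (2.326 × 28.3 / 6.3)²
  = (10.448540)²
  = 109.1720

Round up to the nearest whole number: n = 110

110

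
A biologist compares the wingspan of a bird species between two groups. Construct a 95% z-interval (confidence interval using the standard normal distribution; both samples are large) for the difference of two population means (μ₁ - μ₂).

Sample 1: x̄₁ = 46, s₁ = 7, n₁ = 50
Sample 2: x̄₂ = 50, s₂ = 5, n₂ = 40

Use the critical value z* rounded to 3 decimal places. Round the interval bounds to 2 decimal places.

Both samples are large (n₁ = 50 ≥ 30, n₂ = 40 ≥ 30), so a z-interval for the difference of means applies.

Point estimate: x̄₁ - x̄₂ = 46 - 50 = -4

Standard error: SE = √(s₁²/n₁ + s₂²/n₂)
= √(7²/50 + 5²/40)
= √(0.980000 + 0.625000)
= 1.266886

For 95% confidence, z* = 1.96 (from standard normal table)
Margin of error: E = z* × SE = 1.96 × 1.266886 = 2.4831

Z-interval: (x̄₁ - x̄₂) ± E = -4 ± 2.4831 = (-6.4831, -1.5169)

Rounded to 2 decimal places:

(-6.48, -1.52)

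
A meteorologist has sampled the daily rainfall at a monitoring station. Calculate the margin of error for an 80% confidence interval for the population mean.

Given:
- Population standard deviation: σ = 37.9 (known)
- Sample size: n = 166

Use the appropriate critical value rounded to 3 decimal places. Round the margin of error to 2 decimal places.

The population standard deviation σ is known, so use the z-interval margin of error formula.

For 80% confidence, z* = 1.282 (from standard normal table)

Margin of error formula for z-interval: E = z* × σ/√n

E = 1.282 × 37.9/√166
  = 1.282 × 2.941610
  = 3.7711

Rounded to 2 decimal places:

3.77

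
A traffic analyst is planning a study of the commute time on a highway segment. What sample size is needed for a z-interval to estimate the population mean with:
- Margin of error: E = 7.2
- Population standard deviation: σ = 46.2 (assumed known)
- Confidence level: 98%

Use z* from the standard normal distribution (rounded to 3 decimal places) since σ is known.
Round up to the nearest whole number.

Using z* since population σ is known (z-interval formula).

For 98% confidence, z* = 2.326 (from standard normal table)

Sample size formula for z-interval: n = (z*σ/E)²

n = (2.326 × 46.2 / 7.2)²
  = (14.925167)²
  = 222.7606

Round up to the nearest whole number: n = 223

223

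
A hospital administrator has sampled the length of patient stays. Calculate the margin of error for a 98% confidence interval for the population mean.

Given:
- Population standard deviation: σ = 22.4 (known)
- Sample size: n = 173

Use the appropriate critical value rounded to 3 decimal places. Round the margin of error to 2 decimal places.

The population standard deviation σ is known, so use the z-interval margin of error formula.

For 98% confidence, z* = 2.326 (from standard normal table)

Margin of error formula for z-interval: E = z* × σ/√n

E = 2.326 × 22.4/√173
  = 2.326 × 1.703040
  = 3.9613

Rounded to 2 decimal places:

3.96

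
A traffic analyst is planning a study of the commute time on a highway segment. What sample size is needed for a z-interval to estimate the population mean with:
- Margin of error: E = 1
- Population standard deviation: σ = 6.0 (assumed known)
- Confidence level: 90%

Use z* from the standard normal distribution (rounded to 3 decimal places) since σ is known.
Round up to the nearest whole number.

Using z* since population σ is known (z-interval formula).

For 90% confidence, z* = 1.645 (from standard normal table)

Sample size formula for z-interval: n = (z*σ/E)²

n = (1.645 × 6.0 / 1)²
  = (9.870000)²
  = 97.4169

Round up to the nearest whole number: n = 98

98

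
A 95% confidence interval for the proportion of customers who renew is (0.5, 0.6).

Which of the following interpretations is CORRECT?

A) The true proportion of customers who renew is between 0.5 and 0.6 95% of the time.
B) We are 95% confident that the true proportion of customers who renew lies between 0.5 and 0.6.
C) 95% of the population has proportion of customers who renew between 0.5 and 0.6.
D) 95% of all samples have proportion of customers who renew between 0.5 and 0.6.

A confidence interval represents our confidence in the procedure, not a probability statement about the parameter.

Key concept: If we repeated this sampling process many times and computed a 95% CI each time, about 95% of those intervals would contain the true population parameter.

For this specific interval (0.5, 0.6):
- Midpoint (point estimate): 0.55
- Margin of error: 0.05

The correct interpretation is the one stating confidence that the true parameter lies in the interval — option B.

B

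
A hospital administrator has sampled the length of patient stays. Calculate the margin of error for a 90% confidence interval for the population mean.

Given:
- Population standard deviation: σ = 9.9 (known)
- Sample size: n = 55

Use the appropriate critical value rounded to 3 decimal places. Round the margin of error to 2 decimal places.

The population standard deviation σ is known, so use the z-interval margin of error formula.

For 90% confidence, z* = 1.645 (from standard normal table)

Margin of error formula for z-interval: E = z* × σ/√n

E = 1.645 × 9.9/√55
  = 1.645 × 1.334916
  = 2.1959

Rounded to 2 decimal places:

2.20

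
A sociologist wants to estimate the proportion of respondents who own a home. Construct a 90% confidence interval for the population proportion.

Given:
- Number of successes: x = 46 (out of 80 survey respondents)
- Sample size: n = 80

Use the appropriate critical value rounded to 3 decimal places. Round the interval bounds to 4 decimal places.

Sample proportion: p̂ = 46/80 = 0.575000

Check conditions for normal approximation:
  np̂ = 46 ≥ 10 ✓
  n(1-p̂) = 34 ≥ 10 ✓

The sample is large enough, so use a z-interval (normal approximation) for the proportion.

For 90% confidence, z* = 1.645 (from standard normal table)

Standard error: SE = √(p̂(1-p̂)/n) = √(0.575000×0.425000/80) = 0.05526923

Margin of error: E = z* × SE = 1.645 × 0.05526923 = 0.090918

Z-interval: p̂ ± E = 0.575000 ± 0.090918 = (0.484082, 0.665918)

Rounded to 4 decimal places:

(0.4841, 0.6659)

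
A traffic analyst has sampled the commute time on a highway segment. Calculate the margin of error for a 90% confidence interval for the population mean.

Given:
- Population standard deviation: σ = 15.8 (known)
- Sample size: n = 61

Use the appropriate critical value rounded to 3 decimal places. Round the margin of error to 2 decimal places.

The population standard deviation σ is known, so use the z-interval margin of error formula.

For 90% confidence, z* = 1.645 (from standard normal table)

Margin of error formula for z-interval: E = z* × σ/√n

E = 1.645 × 15.8/√61
  = 1.645 × 2.022983
  = 3.3278

Rounded to 2 decimal places:

3.33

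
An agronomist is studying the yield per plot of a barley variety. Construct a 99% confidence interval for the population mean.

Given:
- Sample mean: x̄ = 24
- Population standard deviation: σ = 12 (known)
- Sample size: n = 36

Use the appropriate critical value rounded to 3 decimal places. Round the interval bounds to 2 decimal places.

The population standard deviation σ is known, so use a z-interval (standard normal critical value).

For 99% confidence, z* = 2.576 (from standard normal table)

Standard error: SE = σ/√n = 12/√36 = 2.000000

Margin of error: E = z* × SE = 2.576 × 2.000000 = 5.1520

Z-interval: x̄ ± E = 24 ± 5.1520 = (18.8480, 29.1520)

Rounded to 2 decimal places:

(18.85, 29.15)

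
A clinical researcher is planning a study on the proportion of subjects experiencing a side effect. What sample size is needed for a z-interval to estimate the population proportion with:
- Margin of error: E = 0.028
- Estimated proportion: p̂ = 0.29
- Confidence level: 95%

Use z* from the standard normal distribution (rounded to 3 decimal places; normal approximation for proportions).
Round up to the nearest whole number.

Using z* for proportion z-interval (normal approximation).

For 95% confidence, z* = 1.96 (from standard normal table)

Sample size formula for proportion z-interval: n = z*²p̂(1-p̂)/E²

n = 1.96² × 0.29 × 0.71 / 0.028²
  = 3.8416 × 0.2059 / 0.000784
  = 1008.9100

Round up to the nearest whole number: n = 1009

1009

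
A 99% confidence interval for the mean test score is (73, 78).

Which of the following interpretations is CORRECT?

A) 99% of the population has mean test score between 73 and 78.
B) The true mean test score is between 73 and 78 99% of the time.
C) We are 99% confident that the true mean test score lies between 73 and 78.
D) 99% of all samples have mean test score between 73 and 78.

A confidence interval represents our confidence in the procedure, not a probability statement about the parameter.

Key concept: If we repeated this sampling process many times and computed a 99% CI each time, about 99% of those intervals would contain the true population parameter.

For this specific interval (73, 78):
- Midpoint (point estimate): 75.5
- Margin of error: 2.5

The correct interpretation is the one stating confidence that the true parameter lies in the interval — option C.

C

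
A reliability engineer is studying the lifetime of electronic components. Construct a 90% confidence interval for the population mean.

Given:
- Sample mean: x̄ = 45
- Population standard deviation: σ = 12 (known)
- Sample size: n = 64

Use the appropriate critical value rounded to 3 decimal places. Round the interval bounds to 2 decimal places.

The population standard deviation σ is known, so use a z-interval (standard normal critical value).

For 90% confidence, z* = 1.645 (from standard normal table)

Standard error: SE = σ/√n = 12/√64 = 1.500000

Margin of error: E = z* × SE = 1.645 × 1.500000 = 2.4675

Z-interval: x̄ ± E = 45 ± 2.4675 = (42.5325, 47.4675)

Rounded to 2 decimal places:

(42.53, 47.47)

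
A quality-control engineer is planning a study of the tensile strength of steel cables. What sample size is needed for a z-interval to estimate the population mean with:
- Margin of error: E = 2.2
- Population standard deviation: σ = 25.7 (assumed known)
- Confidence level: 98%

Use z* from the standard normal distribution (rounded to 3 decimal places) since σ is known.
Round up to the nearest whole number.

Using z* since population σ is known (z-interval formula).

For 98% confidence, z* = 2.326 (from standard normal table)

Sample size formula for z-interval: n = (z*σ/E)²

n = (2.326 × 25.7 / 2.2)²
  = (27.171909)²
  = 738.3126

Round up to the nearest whole number: n = 739

739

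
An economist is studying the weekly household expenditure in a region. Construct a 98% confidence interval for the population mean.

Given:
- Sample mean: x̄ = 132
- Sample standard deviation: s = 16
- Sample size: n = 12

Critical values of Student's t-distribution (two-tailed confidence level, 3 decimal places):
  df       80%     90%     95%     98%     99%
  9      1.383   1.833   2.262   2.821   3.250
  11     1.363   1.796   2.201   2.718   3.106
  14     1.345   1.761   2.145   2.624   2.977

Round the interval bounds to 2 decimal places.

The population standard deviation σ is unknown (only the sample standard deviation s is given), so use a t-interval with df = n - 1 = 12 - 1 = 11.

For 98% confidence with df = 11, t* = 2.718 (from t-table)

Standard error: SE = s/√n = 16/√12 = 4.618802

Margin of error: E = t* × SE = 2.718 × 4.618802 = 12.5539

T-interval: x̄ ± E = 132 ± 12.5539 = (119.4461, 144.5539)

Rounded to 2 decimal places:

(119.45, 144.55)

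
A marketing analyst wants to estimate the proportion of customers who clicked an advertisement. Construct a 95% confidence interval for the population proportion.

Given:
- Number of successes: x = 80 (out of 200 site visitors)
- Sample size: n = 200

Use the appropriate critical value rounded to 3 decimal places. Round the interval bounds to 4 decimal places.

Sample proportion: p̂ = 80/200 = 0.400000

Check conditions for normal approximation:
  np̂ = 80 ≥ 10 ✓
  n(1-p̂) = 120 ≥ 10 ✓

The sample is large enough, so use a z-interval (normal approximation) for the proportion.

For 95% confidence, z* = 1.96 (from standard normal table)

Standard error: SE = √(p̂(1-p̂)/n) = √(0.400000×0.600000/200) = 0.03464102

Margin of error: E = z* × SE = 1.96 × 0.03464102 = 0.067896

Z-interval: p̂ ± E = 0.400000 ± 0.067896 = (0.332104, 0.467896)

Rounded to 4 decimal places:

(0.3321, 0.4679)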